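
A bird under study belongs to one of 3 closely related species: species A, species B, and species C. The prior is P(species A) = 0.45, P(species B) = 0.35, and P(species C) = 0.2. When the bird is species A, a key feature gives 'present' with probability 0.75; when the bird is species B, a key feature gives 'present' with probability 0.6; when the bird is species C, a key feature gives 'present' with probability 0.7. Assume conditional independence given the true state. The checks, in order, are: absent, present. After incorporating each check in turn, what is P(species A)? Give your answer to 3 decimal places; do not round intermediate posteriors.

After 'absent': normaliser = 0.25·0.4500 + 0.4·0.3500 + 0.3·0.2000; P(species A) ≈ 0.3600, P(species B) ≈ 0.4480, P(species C) ≈ 0.1920
After 'present': normaliser = 0.75·0.3600 + 0.6·0.4480 + 0.7·0.1920; P(species A) ≈ 0.4011, P(species B) ≈ 0.3993, P(species C) ≈ 0.1996

0.401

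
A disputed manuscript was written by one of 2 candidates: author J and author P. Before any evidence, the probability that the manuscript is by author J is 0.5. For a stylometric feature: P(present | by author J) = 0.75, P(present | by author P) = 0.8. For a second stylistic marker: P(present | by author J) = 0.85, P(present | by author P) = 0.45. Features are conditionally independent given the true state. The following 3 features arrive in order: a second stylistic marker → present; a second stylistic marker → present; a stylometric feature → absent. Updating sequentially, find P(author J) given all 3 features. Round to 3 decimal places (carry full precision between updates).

Each posterior becomes the prior for the next update.
After a second stylistic marker='present': P(author J) = 0.85·0.5000 / (0.85·0.5000 + 0.45·0.5000) ≈ 0.6538
After a second stylistic marker='present': P(author J) = 0.85·0.6538 / (0.85·0.6538 + 0.45·0.3462) ≈ 0.7811
After a stylometric feature='absent': P(author J) = 0.25·0.7811 / (0.25·0.7811 + 0.2·0.2189) ≈ 0.8168

0.817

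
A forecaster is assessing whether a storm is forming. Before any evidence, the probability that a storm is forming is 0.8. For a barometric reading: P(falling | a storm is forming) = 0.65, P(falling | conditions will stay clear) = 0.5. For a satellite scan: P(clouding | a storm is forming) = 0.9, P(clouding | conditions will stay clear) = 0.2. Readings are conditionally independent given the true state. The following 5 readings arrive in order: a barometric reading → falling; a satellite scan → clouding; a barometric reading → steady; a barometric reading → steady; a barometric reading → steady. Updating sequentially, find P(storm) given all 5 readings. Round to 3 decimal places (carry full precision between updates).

After a barometric reading='falling': P(storm) = 0.65·0.8000 / (0.65·0.8000 + 0.5·0.2000) ≈ 0.8387
After a satellite scan='clouding': P(storm) = 0.9·0.8387 / (0.9·0.8387 + 0.2·0.1613) ≈ 0.9590
After a barometric reading='steady': P(storm) = 0.35·0.9590 / (0.35·0.9590 + 0.5·0.0410) ≈ 0.9425
After a barometric reading='steady': P(storm) = 0.35·0.9425 / (0.35·0.9425 + 0.5·0.0575) ≈ 0.9198
After a barometric reading='steady': P(storm) = 0.35·0.9198 / (0.35·0.9198 + 0.5·0.0802) ≈ 0.8892

0.889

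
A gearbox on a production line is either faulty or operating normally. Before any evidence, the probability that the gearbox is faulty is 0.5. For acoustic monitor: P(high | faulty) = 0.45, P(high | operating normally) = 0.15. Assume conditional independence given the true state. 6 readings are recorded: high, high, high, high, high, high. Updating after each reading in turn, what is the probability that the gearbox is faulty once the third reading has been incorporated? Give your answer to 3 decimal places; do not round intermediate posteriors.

0.964

After 'high': P(faulty) = 0.45·0.5000 / (0.45·0.5000 + 0.15·0.5000) ≈ 0.7500
After 'high': P(faulty) = 0.45·0.7500 / (0.45·0.7500 + 0.15·0.2500) ≈ 0.9000
After 'high': P(faulty) = 0.45·0.9000 / (0.45·0.9000 + 0.15·0.1000) ≈ 0.9643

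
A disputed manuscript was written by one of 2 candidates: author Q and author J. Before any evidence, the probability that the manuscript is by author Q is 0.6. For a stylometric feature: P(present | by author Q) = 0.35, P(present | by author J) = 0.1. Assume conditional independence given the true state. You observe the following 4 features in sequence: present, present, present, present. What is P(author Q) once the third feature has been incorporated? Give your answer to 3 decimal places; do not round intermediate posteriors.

After 'present': P(author Q) = 0.35·0.6000 / (0.35·0.6000 + 0.1·0.4000) ≈ 0.8400
After 'present': P(author Q) = 0.35·0.8400 / (0.35·0.8400 + 0.1·0.1600) ≈ 0.9484
After 'present': P(author Q) = 0.35·0.9484 / (0.35·0.9484 + 0.1·0.0516) ≈ 0.9847

0.985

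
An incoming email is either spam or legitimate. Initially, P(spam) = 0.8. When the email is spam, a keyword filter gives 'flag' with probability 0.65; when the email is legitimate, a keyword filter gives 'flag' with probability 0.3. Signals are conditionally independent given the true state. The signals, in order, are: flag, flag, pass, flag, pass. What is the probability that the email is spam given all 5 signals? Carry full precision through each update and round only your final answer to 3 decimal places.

0.910

After 'flag': P(spam) = 0.65·0.8000 / (0.65·0.8000 + 0.3·0.2000) ≈ 0.8966
After 'flag': P(spam) = 0.65·0.8966 / (0.65·0.8966 + 0.3·0.1034) ≈ 0.9494
After 'pass': P(spam) = 0.35·0.9494 / (0.35·0.9494 + 0.7·0.0506) ≈ 0.9037
After 'flag': P(spam) = 0.65·0.9037 / (0.65·0.9037 + 0.3·0.0963) ≈ 0.9531
After 'pass': P(spam) = 0.35·0.9531 / (0.35·0.9531 + 0.7·0.0469) ≈ 0.9105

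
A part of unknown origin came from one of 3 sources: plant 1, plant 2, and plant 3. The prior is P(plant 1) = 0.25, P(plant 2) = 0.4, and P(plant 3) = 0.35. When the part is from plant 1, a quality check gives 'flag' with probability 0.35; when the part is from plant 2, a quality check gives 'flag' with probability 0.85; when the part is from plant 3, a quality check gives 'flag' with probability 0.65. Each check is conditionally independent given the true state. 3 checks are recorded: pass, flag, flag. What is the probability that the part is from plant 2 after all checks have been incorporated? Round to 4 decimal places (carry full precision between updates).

Each posterior becomes the prior for the next update.
After 'pass': normaliser = 0.65·0.2500 + 0.15·0.4000 + 0.35·0.3500; P(plant 1) ≈ 0.4710, P(plant 2) ≈ 0.1739, P(plant 3) ≈ 0.3551
After 'flag': normaliser = 0.35·0.4710 + 0.85·0.1739 + 0.65·0.3551; P(plant 1) ≈ 0.3033, P(plant 2) ≈ 0.2720, P(plant 3) ≈ 0.4247
After 'flag': normaliser = 0.35·0.3033 + 0.85·0.2720 + 0.65·0.4247; P(plant 1) ≈ 0.1731, P(plant 2) ≈ 0.3769, P(plant 3) ≈ 0.4500

0.3769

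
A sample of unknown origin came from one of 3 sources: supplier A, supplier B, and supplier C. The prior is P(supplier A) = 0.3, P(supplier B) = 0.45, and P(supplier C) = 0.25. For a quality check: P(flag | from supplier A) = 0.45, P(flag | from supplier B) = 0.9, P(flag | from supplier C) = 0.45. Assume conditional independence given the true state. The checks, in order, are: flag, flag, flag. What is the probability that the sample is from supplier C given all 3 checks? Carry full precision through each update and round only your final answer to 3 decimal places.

0.060

Each posterior becomes the prior for the next update.
After 'flag': normaliser = 0.45·0.3000 + 0.9·0.4500 + 0.45·0.2500; P(supplier A) ≈ 0.2069, P(supplier B) ≈ 0.6207, P(supplier C) ≈ 0.1724
After 'flag': normaliser = 0.45·0.2069 + 0.9·0.6207 + 0.45·0.1724; P(supplier A) ≈ 0.1277, P(supplier B) ≈ 0.7660, P(supplier C) ≈ 0.1064
After 'flag': normaliser = 0.45·0.1277 + 0.9·0.7660 + 0.45·0.1064; P(supplier A) ≈ 0.0723, P(supplier B) ≈ 0.8675, P(supplier C) ≈ 0.0602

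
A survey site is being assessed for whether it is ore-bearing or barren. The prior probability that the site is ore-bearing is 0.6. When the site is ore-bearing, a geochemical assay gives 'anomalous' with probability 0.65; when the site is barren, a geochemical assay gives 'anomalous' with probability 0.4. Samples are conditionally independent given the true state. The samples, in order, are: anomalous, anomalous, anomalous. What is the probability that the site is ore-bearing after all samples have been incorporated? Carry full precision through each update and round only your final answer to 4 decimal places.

0.8655

Apply Bayes' rule sequentially, carrying P(ore) forward.
After 'anomalous': P(ore) = 0.65·0.6000 / (0.65·0.6000 + 0.4·0.4000) ≈ 0.7091
After 'anomalous': P(ore) = 0.65·0.7091 / (0.65·0.7091 + 0.4·0.2909) ≈ 0.7984
After 'anomalous': P(ore) = 0.65·0.7984 / (0.65·0.7984 + 0.4·0.2016) ≈ 0.8655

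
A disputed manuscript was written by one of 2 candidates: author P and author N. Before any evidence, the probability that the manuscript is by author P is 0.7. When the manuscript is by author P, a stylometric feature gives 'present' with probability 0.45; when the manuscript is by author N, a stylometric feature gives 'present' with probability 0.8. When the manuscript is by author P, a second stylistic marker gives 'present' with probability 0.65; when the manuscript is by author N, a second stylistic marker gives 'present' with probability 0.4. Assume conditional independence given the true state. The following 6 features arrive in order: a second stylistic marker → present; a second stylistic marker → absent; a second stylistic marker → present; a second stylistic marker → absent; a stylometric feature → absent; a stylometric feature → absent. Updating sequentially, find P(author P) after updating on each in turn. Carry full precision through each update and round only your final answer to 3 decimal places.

0.941

After a second stylistic marker='present': P(author P) = 0.65·0.7000 / (0.65·0.7000 + 0.4·0.3000) ≈ 0.7913
After a second stylistic marker='absent': P(author P) = 0.35·0.7913 / (0.35·0.7913 + 0.6·0.2087) ≈ 0.6886
After a second stylistic marker='present': P(author P) = 0.65·0.6886 / (0.65·0.6886 + 0.4·0.3114) ≈ 0.7823
After a second stylistic marker='absent': P(author P) = 0.35·0.7823 / (0.35·0.7823 + 0.6·0.2177) ≈ 0.6771
After a stylometric feature='absent': P(author P) = 0.55·0.6771 / (0.55·0.6771 + 0.2·0.3229) ≈ 0.8522
After a stylometric feature='absent': P(author P) = 0.55·0.8522 / (0.55·0.8522 + 0.2·0.1478) ≈ 0.9407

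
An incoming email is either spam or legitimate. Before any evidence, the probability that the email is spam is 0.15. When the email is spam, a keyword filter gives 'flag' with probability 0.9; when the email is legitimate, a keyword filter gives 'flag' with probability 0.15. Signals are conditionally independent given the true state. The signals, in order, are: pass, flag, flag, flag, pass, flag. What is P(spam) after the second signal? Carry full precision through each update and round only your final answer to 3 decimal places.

After 'pass': P(spam) = 0.1·0.1500 / (0.1·0.1500 + 0.85·0.8500) ≈ 0.0203
After 'flag': P(spam) = 0.9·0.0203 / (0.9·0.0203 + 0.15·0.9797) ≈ 0.1108

0.111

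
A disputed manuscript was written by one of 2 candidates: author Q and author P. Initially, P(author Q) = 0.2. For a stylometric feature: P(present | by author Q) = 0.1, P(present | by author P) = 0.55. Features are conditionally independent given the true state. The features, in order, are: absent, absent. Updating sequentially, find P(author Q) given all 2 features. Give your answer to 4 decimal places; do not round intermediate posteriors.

Apply Bayes' rule sequentially, carrying P(author Q) forward.
After 'absent': P(author Q) = 0.9·0.2000 / (0.9·0.2000 + 0.45·0.8000) ≈ 0.3333
After 'absent': P(author Q) = 0.9·0.3333 / (0.9·0.3333 + 0.45·0.6667) ≈ 0.5000

0.5000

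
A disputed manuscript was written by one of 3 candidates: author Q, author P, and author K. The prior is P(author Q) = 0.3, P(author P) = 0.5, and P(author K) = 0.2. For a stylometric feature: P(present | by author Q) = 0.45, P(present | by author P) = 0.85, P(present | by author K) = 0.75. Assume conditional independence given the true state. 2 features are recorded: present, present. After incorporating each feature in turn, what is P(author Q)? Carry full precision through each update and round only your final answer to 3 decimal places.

0.114

After 'present': normaliser = 0.45·0.3000 + 0.85·0.5000 + 0.75·0.2000; P(author Q) ≈ 0.1901, P(author P) ≈ 0.5986, P(author K) ≈ 0.2113
After 'present': normaliser = 0.45·0.1901 + 0.85·0.5986 + 0.75·0.2113; P(author Q) ≈ 0.1137, P(author P) ≈ 0.6759, P(author K) ≈ 0.2105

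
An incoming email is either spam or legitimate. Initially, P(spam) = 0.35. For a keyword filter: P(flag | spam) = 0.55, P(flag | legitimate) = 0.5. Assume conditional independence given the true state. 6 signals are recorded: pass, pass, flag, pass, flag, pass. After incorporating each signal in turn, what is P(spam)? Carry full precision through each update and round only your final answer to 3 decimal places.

After 'pass': P(spam) = 0.45·0.3500 / (0.45·0.3500 + 0.5·0.6500) ≈ 0.3264
After 'pass': P(spam) = 0.45·0.3264 / (0.45·0.3264 + 0.5·0.6736) ≈ 0.3037
After 'flag': P(spam) = 0.55·0.3037 / (0.55·0.3037 + 0.5·0.6963) ≈ 0.3242
After 'pass': P(spam) = 0.45·0.3242 / (0.45·0.3242 + 0.5·0.6758) ≈ 0.3016
After 'flag': P(spam) = 0.55·0.3016 / (0.55·0.3016 + 0.5·0.6984) ≈ 0.3220
After 'pass': P(spam) = 0.45·0.3220 / (0.45·0.3220 + 0.5·0.6780) ≈ 0.2995

0.299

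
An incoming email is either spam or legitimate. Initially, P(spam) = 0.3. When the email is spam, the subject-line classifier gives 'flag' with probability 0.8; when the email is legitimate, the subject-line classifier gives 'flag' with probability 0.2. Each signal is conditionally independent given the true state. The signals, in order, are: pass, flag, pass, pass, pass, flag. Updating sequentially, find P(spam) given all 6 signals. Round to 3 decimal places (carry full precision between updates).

0.026

After 'pass': P(spam) = 0.2·0.3000 / (0.2·0.3000 + 0.8·0.7000) ≈ 0.0968
After 'flag': P(spam) = 0.8·0.0968 / (0.8·0.0968 + 0.2·0.9032) ≈ 0.3000
After 'pass': P(spam) = 0.2·0.3000 / (0.2·0.3000 + 0.8·0.7000) ≈ 0.0968
After 'pass': P(spam) = 0.2·0.0968 / (0.2·0.0968 + 0.8·0.9032) ≈ 0.0261
After 'pass': P(spam) = 0.2·0.0261 / (0.2·0.0261 + 0.8·0.9739) ≈ 0.0067
After 'flag': P(spam) = 0.8·0.0067 / (0.8·0.0067 + 0.2·0.9933) ≈ 0.0261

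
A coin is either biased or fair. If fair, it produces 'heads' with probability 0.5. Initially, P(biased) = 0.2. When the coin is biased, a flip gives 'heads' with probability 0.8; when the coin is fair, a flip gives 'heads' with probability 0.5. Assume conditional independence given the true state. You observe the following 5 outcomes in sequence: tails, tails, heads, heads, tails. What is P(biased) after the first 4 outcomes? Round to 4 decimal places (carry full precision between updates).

0.0929

Each posterior becomes the prior for the next update.
After 'tails': P(biased) = 0.2·0.2000 / (0.2·0.2000 + 0.5·0.8000) ≈ 0.0909
After 'tails': P(biased) = 0.2·0.0909 / (0.2·0.0909 + 0.5·0.9091) ≈ 0.0385
After 'heads': P(biased) = 0.8·0.0385 / (0.8·0.0385 + 0.5·0.9615) ≈ 0.0602
After 'heads': P(biased) = 0.8·0.0602 / (0.8·0.0602 + 0.5·0.9398) ≈ 0.0929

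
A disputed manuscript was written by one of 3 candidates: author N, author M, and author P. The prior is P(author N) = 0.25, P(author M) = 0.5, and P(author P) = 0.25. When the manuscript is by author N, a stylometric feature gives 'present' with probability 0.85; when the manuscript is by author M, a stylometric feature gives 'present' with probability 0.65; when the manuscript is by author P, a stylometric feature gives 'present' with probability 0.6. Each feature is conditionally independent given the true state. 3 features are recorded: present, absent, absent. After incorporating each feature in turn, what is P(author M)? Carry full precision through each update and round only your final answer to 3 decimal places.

After 'present': normaliser = 0.85·0.2500 + 0.65·0.5000 + 0.6·0.2500; P(author N) ≈ 0.3091, P(author M) ≈ 0.4727, P(author P) ≈ 0.2182
After 'absent': normaliser = 0.15·0.3091 + 0.35·0.4727 + 0.4·0.2182; P(author N) ≈ 0.1550, P(author M) ≈ 0.5532, P(author P) ≈ 0.2918
After 'absent': normaliser = 0.15·0.1550 + 0.35·0.5532 + 0.4·0.2918; P(author N) ≈ 0.0697, P(author M) ≈ 0.5804, P(author P) ≈ 0.3499

0.580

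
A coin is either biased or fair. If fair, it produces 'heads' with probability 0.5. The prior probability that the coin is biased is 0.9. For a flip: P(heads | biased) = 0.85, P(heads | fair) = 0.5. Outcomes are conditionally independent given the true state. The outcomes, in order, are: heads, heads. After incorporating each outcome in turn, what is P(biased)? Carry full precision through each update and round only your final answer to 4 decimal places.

0.9630

After 'heads': P(biased) = 0.85·0.9000 / (0.85·0.9000 + 0.5·0.1000) ≈ 0.9387
After 'heads': P(biased) = 0.85·0.9387 / (0.85·0.9387 + 0.5·0.0613) ≈ 0.9630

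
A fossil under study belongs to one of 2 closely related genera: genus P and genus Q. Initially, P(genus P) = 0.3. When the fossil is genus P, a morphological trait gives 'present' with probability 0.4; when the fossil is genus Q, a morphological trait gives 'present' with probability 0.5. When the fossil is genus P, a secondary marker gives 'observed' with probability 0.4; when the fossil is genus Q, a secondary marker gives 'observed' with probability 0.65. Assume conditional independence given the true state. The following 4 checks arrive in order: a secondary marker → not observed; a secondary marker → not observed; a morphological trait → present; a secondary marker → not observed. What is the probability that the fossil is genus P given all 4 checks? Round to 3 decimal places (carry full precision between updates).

0.633

After a secondary marker='not observed': P(genus P) = 0.6·0.3000 / (0.6·0.3000 + 0.35·0.7000) ≈ 0.4235
After a secondary marker='not observed': P(genus P) = 0.6·0.4235 / (0.6·0.4235 + 0.35·0.5765) ≈ 0.5574
After a morphological trait='present': P(genus P) = 0.4·0.5574 / (0.4·0.5574 + 0.5·0.4426) ≈ 0.5019
After a secondary marker='not observed': P(genus P) = 0.6·0.5019 / (0.6·0.5019 + 0.35·0.4981) ≈ 0.6333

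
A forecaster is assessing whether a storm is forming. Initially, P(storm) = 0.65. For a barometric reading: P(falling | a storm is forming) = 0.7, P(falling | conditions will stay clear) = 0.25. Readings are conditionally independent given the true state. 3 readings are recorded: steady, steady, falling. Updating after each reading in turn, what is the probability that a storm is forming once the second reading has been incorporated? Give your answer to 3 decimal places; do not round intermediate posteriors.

After 'steady': P(storm) = 0.3·0.6500 / (0.3·0.6500 + 0.75·0.3500) ≈ 0.4262
After 'steady': P(storm) = 0.3·0.4262 / (0.3·0.4262 + 0.75·0.5738) ≈ 0.2291

0.229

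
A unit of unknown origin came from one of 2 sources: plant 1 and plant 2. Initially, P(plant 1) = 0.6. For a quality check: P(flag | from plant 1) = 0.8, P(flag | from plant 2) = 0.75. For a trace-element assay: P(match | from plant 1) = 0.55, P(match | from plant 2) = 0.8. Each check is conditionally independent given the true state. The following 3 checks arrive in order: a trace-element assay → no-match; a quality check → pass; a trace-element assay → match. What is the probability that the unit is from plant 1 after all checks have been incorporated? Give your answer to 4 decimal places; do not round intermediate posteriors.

0.6499

After a trace-element assay='no-match': P(plant 1) = 0.45·0.6000 / (0.45·0.6000 + 0.2·0.4000) ≈ 0.7714
After a quality check='pass': P(plant 1) = 0.2·0.7714 / (0.2·0.7714 + 0.25·0.2286) ≈ 0.7297
After a trace-element assay='match': P(plant 1) = 0.55·0.7297 / (0.55·0.7297 + 0.8·0.2703) ≈ 0.6499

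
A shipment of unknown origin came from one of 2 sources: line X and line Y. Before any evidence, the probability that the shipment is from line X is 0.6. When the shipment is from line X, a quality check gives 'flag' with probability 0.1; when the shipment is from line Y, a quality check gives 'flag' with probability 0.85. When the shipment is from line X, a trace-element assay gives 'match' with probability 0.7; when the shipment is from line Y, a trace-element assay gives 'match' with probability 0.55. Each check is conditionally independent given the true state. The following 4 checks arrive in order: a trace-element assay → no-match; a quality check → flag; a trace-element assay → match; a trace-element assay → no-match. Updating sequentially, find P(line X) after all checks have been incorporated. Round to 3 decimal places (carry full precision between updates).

0.091

After a trace-element assay='no-match': P(line X) = 0.3·0.6000 / (0.3·0.6000 + 0.45·0.4000) ≈ 0.5000
After a quality check='flag': P(line X) = 0.1·0.5000 / (0.1·0.5000 + 0.85·0.5000) ≈ 0.1053
After a trace-element assay='match': P(line X) = 0.7·0.1053 / (0.7·0.1053 + 0.55·0.8947) ≈ 0.1302
After a trace-element assay='no-match': P(line X) = 0.3·0.1302 / (0.3·0.1302 + 0.45·0.8698) ≈ 0.0908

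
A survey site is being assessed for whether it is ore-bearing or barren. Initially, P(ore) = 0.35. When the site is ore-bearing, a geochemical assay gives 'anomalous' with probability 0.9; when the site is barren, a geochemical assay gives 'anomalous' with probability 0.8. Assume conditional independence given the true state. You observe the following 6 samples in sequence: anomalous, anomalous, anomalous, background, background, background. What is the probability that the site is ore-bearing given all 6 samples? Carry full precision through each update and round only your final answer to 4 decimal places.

After 'anomalous': P(ore) = 0.9·0.3500 / (0.9·0.3500 + 0.8·0.6500) ≈ 0.3772
After 'anomalous': P(ore) = 0.9·0.3772 / (0.9·0.3772 + 0.8·0.6228) ≈ 0.4053
After 'anomalous': P(ore) = 0.9·0.4053 / (0.9·0.4053 + 0.8·0.5947) ≈ 0.4340
After 'background': P(ore) = 0.1·0.4340 / (0.1·0.4340 + 0.2·0.5660) ≈ 0.2771
After 'background': P(ore) = 0.1·0.2771 / (0.1·0.2771 + 0.2·0.7229) ≈ 0.1608
After 'background': P(ore) = 0.1·0.1608 / (0.1·0.1608 + 0.2·0.8392) ≈ 0.0875

0.0875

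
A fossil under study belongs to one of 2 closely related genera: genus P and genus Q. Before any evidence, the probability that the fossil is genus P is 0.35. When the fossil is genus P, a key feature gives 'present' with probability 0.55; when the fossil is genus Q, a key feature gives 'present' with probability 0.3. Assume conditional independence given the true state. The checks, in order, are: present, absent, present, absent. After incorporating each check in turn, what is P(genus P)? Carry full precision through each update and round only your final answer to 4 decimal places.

0.4279

After 'present': P(genus P) = 0.55·0.3500 / (0.55·0.3500 + 0.3·0.6500) ≈ 0.4968
After 'absent': P(genus P) = 0.45·0.4968 / (0.45·0.4968 + 0.7·0.5032) ≈ 0.3882
After 'present': P(genus P) = 0.55·0.3882 / (0.55·0.3882 + 0.3·0.6118) ≈ 0.5378
After 'absent': P(genus P) = 0.45·0.5378 / (0.45·0.5378 + 0.7·0.4622) ≈ 0.4279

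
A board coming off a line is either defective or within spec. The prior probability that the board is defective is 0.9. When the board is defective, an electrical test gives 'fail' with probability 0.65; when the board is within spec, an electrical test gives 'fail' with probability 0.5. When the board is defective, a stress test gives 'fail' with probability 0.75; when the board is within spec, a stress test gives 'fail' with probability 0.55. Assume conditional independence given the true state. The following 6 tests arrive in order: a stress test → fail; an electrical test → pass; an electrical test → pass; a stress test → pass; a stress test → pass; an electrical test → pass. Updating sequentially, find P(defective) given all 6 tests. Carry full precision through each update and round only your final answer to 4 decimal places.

0.5651

After a stress test='fail': P(defective) = 0.75·0.9000 / (0.75·0.9000 + 0.55·0.1000) ≈ 0.9247
After an electrical test='pass': P(defective) = 0.35·0.9247 / (0.35·0.9247 + 0.5·0.0753) ≈ 0.8957
After an electrical test='pass': P(defective) = 0.35·0.8957 / (0.35·0.8957 + 0.5·0.1043) ≈ 0.8574
After a stress test='pass': P(defective) = 0.25·0.8574 / (0.25·0.8574 + 0.45·0.1426) ≈ 0.7696
After a stress test='pass': P(defective) = 0.25·0.7696 / (0.25·0.7696 + 0.45·0.2304) ≈ 0.6499
After an electrical test='pass': P(defective) = 0.35·0.6499 / (0.35·0.6499 + 0.5·0.3501) ≈ 0.5651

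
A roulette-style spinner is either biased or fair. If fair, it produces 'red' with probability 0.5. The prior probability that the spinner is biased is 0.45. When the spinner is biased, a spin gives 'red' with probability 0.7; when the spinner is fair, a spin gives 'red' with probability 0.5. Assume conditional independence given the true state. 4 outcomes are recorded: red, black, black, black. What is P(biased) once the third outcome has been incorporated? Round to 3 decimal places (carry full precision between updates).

After 'red': P(biased) = 0.7·0.4500 / (0.7·0.4500 + 0.5·0.5500) ≈ 0.5339
After 'black': P(biased) = 0.3·0.5339 / (0.3·0.5339 + 0.5·0.4661) ≈ 0.4073
After 'black': P(biased) = 0.3·0.4073 / (0.3·0.4073 + 0.5·0.5927) ≈ 0.2920

0.292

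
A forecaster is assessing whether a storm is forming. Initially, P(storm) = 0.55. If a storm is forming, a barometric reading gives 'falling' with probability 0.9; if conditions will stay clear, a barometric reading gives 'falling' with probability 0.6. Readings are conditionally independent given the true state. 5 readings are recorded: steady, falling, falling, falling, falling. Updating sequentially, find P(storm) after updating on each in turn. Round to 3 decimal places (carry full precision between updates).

0.607

After 'steady': P(storm) = 0.1·0.5500 / (0.1·0.5500 + 0.4·0.4500) ≈ 0.2340
After 'falling': P(storm) = 0.9·0.2340 / (0.9·0.2340 + 0.6·0.7660) ≈ 0.3143
After 'falling': P(storm) = 0.9·0.3143 / (0.9·0.3143 + 0.6·0.6857) ≈ 0.4074
After 'falling': P(storm) = 0.9·0.4074 / (0.9·0.4074 + 0.6·0.5926) ≈ 0.5077
After 'falling': P(storm) = 0.9·0.5077 / (0.9·0.5077 + 0.6·0.4923) ≈ 0.6074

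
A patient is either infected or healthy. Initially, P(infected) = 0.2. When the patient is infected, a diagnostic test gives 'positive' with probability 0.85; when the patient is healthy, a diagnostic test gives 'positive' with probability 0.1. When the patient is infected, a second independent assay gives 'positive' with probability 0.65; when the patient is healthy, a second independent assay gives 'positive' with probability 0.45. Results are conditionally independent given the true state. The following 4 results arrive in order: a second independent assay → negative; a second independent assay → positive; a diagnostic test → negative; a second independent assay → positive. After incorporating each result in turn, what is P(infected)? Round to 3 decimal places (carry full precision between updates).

0.052

Each posterior becomes the prior for the next update.
After a second independent assay='negative': P(infected) = 0.35·0.2000 / (0.35·0.2000 + 0.55·0.8000) ≈ 0.1373
After a second independent assay='positive': P(infected) = 0.65·0.1373 / (0.65·0.1373 + 0.45·0.8627) ≈ 0.1869
After a diagnostic test='negative': P(infected) = 0.15·0.1869 / (0.15·0.1869 + 0.9·0.8131) ≈ 0.0369
After a second independent assay='positive': P(infected) = 0.65·0.0369 / (0.65·0.0369 + 0.45·0.9631) ≈ 0.0524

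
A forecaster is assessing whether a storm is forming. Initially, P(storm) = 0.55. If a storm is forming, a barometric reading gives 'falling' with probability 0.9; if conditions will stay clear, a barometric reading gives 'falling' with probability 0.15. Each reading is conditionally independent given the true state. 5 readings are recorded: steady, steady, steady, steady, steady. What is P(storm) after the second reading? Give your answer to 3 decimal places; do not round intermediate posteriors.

After 'steady': P(storm) = 0.1·0.5500 / (0.1·0.5500 + 0.85·0.4500) ≈ 0.1257
After 'steady': P(storm) = 0.1·0.1257 / (0.1·0.1257 + 0.85·0.8743) ≈ 0.0166

0.017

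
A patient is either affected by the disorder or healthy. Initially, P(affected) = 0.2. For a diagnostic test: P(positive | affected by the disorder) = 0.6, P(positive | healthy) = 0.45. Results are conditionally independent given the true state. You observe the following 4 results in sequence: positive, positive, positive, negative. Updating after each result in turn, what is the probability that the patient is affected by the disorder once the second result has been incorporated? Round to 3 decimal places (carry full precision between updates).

After 'positive': P(affected) = 0.6·0.2000 / (0.6·0.2000 + 0.45·0.8000) ≈ 0.2500
After 'positive': P(affected) = 0.6·0.2500 / (0.6·0.2500 + 0.45·0.7500) ≈ 0.3077

0.308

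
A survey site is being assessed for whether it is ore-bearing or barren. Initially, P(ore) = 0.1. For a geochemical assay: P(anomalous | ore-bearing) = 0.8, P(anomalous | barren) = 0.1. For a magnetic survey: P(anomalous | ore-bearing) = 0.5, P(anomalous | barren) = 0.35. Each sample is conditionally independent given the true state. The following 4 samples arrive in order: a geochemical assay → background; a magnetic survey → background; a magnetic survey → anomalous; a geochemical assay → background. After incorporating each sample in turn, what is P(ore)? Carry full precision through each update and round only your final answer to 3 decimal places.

0.006

After a geochemical assay='background': P(ore) = 0.2·0.1000 / (0.2·0.1000 + 0.9·0.9000) ≈ 0.0241
After a magnetic survey='background': P(ore) = 0.5·0.0241 / (0.5·0.0241 + 0.65·0.9759) ≈ 0.0186
After a magnetic survey='anomalous': P(ore) = 0.5·0.0186 / (0.5·0.0186 + 0.35·0.9814) ≈ 0.0264
After a geochemical assay='background': P(ore) = 0.2·0.0264 / (0.2·0.0264 + 0.9·0.9736) ≈ 0.0060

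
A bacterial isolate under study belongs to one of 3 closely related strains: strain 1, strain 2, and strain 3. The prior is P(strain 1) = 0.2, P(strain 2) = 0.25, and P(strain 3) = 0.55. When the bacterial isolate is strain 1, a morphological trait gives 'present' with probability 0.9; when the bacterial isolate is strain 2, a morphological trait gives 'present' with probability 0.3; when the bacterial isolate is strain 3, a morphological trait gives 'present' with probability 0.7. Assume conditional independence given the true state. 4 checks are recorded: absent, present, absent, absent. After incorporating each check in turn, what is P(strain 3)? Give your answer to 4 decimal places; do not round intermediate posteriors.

0.2864

Apply Bayes' rule sequentially, carrying P(strain 3) forward.
After 'absent': normaliser = 0.1·0.2000 + 0.7·0.2500 + 0.3·0.5500; P(strain 1) ≈ 0.0556, P(strain 2) ≈ 0.4861, P(strain 3) ≈ 0.4583
After 'present': normaliser = 0.9·0.0556 + 0.3·0.4861 + 0.7·0.4583; P(strain 1) ≈ 0.0968, P(strain 2) ≈ 0.2823, P(strain 3) ≈ 0.6210
After 'absent': normaliser = 0.1·0.0968 + 0.7·0.2823 + 0.3·0.6210; P(strain 1) ≈ 0.0246, P(strain 2) ≈ 0.5020, P(strain 3) ≈ 0.4734
After 'absent': normaliser = 0.1·0.0246 + 0.7·0.5020 + 0.3·0.4734; P(strain 1) ≈ 0.0050, P(strain 2) ≈ 0.7087, P(strain 3) ≈ 0.2864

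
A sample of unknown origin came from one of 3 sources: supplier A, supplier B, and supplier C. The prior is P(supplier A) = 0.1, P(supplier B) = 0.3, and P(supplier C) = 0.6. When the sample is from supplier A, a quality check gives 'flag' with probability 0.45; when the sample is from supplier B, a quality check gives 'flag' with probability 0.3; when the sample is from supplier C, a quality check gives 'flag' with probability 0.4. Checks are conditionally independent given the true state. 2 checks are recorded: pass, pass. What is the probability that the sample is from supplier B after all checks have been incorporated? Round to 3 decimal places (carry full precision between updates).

After 'pass': normaliser = 0.55·0.1000 + 0.7·0.3000 + 0.6·0.6000; P(supplier A) ≈ 0.0880, P(supplier B) ≈ 0.3360, P(supplier C) ≈ 0.5760
After 'pass': normaliser = 0.55·0.0880 + 0.7·0.3360 + 0.6·0.5760; P(supplier A) ≈ 0.0769, P(supplier B) ≈ 0.3738, P(supplier C) ≈ 0.5493

0.374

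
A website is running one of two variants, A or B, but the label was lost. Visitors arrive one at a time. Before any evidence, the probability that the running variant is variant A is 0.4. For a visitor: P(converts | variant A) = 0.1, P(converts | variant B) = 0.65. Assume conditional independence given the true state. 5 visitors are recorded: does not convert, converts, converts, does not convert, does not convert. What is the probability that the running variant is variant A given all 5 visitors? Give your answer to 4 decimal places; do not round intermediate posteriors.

0.2115

After 'does not convert': P(A) = 0.9·0.4000 / (0.9·0.4000 + 0.35·0.6000) ≈ 0.6316
After 'converts': P(A) = 0.1·0.6316 / (0.1·0.6316 + 0.65·0.3684) ≈ 0.2087
After 'converts': P(A) = 0.1·0.2087 / (0.1·0.2087 + 0.65·0.7913) ≈ 0.0390
After 'does not convert': P(A) = 0.9·0.0390 / (0.9·0.0390 + 0.35·0.9610) ≈ 0.0945
After 'does not convert': P(A) = 0.9·0.0945 / (0.9·0.0945 + 0.35·0.9055) ≈ 0.2115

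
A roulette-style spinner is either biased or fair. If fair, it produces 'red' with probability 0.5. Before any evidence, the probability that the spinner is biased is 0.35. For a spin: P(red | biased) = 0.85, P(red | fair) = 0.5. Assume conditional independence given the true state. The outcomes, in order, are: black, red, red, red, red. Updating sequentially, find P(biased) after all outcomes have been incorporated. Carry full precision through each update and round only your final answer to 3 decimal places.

After 'black': P(biased) = 0.15·0.3500 / (0.15·0.3500 + 0.5·0.6500) ≈ 0.1391
After 'red': P(biased) = 0.85·0.1391 / (0.85·0.1391 + 0.5·0.8609) ≈ 0.2154
After 'red': P(biased) = 0.85·0.2154 / (0.85·0.2154 + 0.5·0.7846) ≈ 0.3183
After 'red': P(biased) = 0.85·0.3183 / (0.85·0.3183 + 0.5·0.6817) ≈ 0.4425
After 'red': P(biased) = 0.85·0.4425 / (0.85·0.4425 + 0.5·0.5575) ≈ 0.5743

0.574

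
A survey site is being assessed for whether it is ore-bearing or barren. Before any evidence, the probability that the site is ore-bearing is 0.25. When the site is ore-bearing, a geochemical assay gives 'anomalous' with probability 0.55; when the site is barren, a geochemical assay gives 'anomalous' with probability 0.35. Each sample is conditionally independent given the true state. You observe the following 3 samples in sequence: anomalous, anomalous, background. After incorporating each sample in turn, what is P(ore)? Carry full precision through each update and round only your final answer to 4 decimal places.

0.3630

After 'anomalous': P(ore) = 0.55·0.2500 / (0.55·0.2500 + 0.35·0.7500) ≈ 0.3438
After 'anomalous': P(ore) = 0.55·0.3438 / (0.55·0.3438 + 0.35·0.6562) ≈ 0.4515
After 'background': P(ore) = 0.45·0.4515 / (0.45·0.4515 + 0.65·0.5485) ≈ 0.3630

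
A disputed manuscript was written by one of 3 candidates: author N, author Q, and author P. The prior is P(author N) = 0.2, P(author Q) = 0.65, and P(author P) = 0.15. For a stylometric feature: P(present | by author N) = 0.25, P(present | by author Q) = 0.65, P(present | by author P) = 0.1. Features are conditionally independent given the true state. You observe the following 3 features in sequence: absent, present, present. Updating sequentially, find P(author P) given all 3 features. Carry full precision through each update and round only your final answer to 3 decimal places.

0.013

After 'absent': normaliser = 0.75·0.2000 + 0.35·0.6500 + 0.9·0.1500; P(author N) ≈ 0.2927, P(author Q) ≈ 0.4439, P(author P) ≈ 0.2634
After 'present': normaliser = 0.25·0.2927 + 0.65·0.4439 + 0.1·0.2634; P(author N) ≈ 0.1886, P(author Q) ≈ 0.7436, P(author P) ≈ 0.0679
After 'present': normaliser = 0.25·0.1886 + 0.65·0.7436 + 0.1·0.0679; P(author N) ≈ 0.0877, P(author Q) ≈ 0.8996, P(author P) ≈ 0.0126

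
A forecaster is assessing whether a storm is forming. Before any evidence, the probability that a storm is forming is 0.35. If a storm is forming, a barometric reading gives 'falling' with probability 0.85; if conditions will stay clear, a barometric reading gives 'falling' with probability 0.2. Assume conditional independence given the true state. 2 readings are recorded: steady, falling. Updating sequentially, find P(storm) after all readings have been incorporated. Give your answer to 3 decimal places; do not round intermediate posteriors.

After 'steady': P(storm) = 0.15·0.3500 / (0.15·0.3500 + 0.8·0.6500) ≈ 0.0917
After 'falling': P(storm) = 0.85·0.0917 / (0.85·0.0917 + 0.2·0.9083) ≈ 0.3003

0.300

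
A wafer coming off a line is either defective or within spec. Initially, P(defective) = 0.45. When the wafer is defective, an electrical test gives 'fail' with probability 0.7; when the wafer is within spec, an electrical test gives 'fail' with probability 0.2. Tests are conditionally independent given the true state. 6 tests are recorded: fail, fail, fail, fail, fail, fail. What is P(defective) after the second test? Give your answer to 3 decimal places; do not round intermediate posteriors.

0.909

After 'fail': P(defective) = 0.7·0.4500 / (0.7·0.4500 + 0.2·0.5500) ≈ 0.7412
After 'fail': P(defective) = 0.7·0.7412 / (0.7·0.7412 + 0.2·0.2588) ≈ 0.9093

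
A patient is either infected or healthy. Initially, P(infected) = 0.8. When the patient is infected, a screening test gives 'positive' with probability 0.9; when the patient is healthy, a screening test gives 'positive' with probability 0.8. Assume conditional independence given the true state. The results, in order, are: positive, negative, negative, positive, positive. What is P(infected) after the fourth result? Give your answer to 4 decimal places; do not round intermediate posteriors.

0.5586

After 'positive': P(infected) = 0.9·0.8000 / (0.9·0.8000 + 0.8·0.2000) ≈ 0.8182
After 'negative': P(infected) = 0.1·0.8182 / (0.1·0.8182 + 0.2·0.1818) ≈ 0.6923
After 'negative': P(infected) = 0.1·0.6923 / (0.1·0.6923 + 0.2·0.3077) ≈ 0.5294
After 'positive': P(infected) = 0.9·0.5294 / (0.9·0.5294 + 0.8·0.4706) ≈ 0.5586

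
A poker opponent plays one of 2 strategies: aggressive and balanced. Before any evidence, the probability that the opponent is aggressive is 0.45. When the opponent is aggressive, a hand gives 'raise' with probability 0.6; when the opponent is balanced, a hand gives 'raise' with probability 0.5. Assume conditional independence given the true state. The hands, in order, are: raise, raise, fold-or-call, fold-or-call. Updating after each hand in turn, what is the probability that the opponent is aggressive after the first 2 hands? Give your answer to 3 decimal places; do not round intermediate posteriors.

0.541

After 'raise': P(aggressive) = 0.6·0.4500 / (0.6·0.4500 + 0.5·0.5500) ≈ 0.4954
After 'raise': P(aggressive) = 0.6·0.4954 / (0.6·0.4954 + 0.5·0.5046) ≈ 0.5409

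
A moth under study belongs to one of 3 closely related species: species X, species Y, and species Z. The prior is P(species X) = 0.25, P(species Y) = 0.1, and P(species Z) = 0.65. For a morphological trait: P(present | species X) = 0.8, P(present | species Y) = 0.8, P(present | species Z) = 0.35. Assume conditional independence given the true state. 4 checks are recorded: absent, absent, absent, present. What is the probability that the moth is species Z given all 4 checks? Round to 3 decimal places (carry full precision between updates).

0.965

After 'absent': normaliser = 0.2·0.2500 + 0.2·0.1000 + 0.65·0.6500; P(species X) ≈ 0.1015, P(species Y) ≈ 0.0406, P(species Z) ≈ 0.8579
After 'absent': normaliser = 0.2·0.1015 + 0.2·0.0406 + 0.65·0.8579; P(species X) ≈ 0.0346, P(species Y) ≈ 0.0139, P(species Z) ≈ 0.9515
After 'absent': normaliser = 0.2·0.0346 + 0.2·0.0139 + 0.65·0.9515; P(species X) ≈ 0.0110, P(species Y) ≈ 0.0044, P(species Z) ≈ 0.9846
After 'present': normaliser = 0.8·0.0110 + 0.8·0.0044 + 0.35·0.9846; P(species X) ≈ 0.0247, P(species Y) ≈ 0.0099, P(species Z) ≈ 0.9654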